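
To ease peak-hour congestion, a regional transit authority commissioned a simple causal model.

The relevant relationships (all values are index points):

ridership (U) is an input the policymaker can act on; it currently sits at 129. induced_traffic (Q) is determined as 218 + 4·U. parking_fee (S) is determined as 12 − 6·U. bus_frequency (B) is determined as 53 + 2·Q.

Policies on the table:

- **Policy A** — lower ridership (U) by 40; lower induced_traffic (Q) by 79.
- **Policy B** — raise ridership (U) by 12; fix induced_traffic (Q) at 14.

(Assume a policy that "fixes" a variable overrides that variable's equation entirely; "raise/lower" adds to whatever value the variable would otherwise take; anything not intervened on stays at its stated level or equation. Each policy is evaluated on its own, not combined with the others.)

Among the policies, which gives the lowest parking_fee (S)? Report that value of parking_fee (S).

Policy A (U − 40, Q − 79):
  U = 129 − 40 = 89
  S = 12 − 6·89 = -522
Policy B (U + 12, Q := 14):
  U = 129 + 12 = 141
  S = 12 − 6·141 = -834
Comparing — Policy A: S=-522, Policy B: S=-834. Lowest is -834 (Policy B).

-834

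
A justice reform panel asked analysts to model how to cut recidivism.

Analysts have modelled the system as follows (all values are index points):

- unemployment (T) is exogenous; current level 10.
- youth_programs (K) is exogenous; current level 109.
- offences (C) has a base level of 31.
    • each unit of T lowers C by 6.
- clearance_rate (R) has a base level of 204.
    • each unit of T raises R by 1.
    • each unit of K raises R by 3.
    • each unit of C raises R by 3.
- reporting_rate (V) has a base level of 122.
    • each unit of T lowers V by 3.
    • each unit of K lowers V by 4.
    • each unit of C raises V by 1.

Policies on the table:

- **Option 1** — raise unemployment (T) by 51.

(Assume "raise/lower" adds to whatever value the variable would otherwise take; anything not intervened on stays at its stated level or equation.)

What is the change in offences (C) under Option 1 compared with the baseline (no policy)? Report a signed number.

-306

Baseline:
  T = 10
  C = 31 − 6·10 = -29
Option 1 (T + 51):
  T = 10 + 51 = 61
  C = 31 − 6·61 = -335
Change in C: -335 − (-29) = -306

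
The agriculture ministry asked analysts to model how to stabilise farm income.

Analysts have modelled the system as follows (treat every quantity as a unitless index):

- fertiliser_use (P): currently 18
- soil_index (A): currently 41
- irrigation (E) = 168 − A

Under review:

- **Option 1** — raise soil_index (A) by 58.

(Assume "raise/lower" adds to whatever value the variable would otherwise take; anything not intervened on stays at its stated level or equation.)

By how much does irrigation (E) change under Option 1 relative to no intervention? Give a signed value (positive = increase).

-58

Baseline:
  A = 41
  E = 168 − 41 = 127
Option 1 (A + 58):
  A = 41 + 58 = 99
  E = 168 − 99 = 69
Change in E: 69 − 127 = -58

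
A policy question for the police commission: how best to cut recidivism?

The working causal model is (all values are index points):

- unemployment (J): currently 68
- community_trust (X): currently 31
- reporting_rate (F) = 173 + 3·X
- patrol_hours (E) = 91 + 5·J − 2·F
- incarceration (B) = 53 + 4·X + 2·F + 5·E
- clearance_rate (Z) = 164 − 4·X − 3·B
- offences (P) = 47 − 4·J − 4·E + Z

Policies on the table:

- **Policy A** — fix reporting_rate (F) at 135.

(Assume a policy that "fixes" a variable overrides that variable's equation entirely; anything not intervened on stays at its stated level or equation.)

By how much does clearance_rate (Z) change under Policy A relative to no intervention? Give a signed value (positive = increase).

-3144

Baseline:
  J = 68
  X = 31
  F = 173 + 3·31 = 266
  E = 91 + 5·68 − 2·266 = -101
  B = 53 + 4·31 + 2·266 + 5·(-101) = 204
  Z = 164 − 4·31 − 3·204 = -572
Policy A (F := 135):
  J = 68
  X = 31
  F = 135
  E = 91 + 5·68 − 2·135 = 161
  B = 53 + 4·31 + 2·135 + 5·161 = 1252
  Z = 164 − 4·31 − 3·1252 = -3716
Change in Z: -3716 − (-572) = -3144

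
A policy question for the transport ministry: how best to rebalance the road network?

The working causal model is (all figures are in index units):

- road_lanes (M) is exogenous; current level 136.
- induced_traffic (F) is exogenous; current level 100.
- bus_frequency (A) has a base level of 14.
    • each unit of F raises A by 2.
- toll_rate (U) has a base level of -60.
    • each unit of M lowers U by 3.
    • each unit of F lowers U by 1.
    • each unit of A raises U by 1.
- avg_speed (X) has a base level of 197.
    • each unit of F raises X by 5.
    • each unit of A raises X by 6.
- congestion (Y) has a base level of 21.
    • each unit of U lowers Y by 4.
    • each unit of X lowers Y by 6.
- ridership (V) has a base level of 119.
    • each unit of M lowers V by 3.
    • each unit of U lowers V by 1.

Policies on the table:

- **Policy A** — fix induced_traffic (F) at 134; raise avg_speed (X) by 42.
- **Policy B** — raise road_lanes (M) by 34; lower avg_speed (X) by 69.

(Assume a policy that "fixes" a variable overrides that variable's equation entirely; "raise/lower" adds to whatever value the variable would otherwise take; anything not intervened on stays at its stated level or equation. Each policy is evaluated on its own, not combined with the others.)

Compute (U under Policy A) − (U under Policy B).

136

Policy A (F := 134, X + 42):
  M = 136
  F = 134
  A = 14 + 2·134 = 282
  U = -60 − 3·136 − 134 + 282 = -320
Policy B (M + 34, X − 69):
  M = 136 + 34 = 170
  F = 100
  A = 14 + 2·100 = 214
  U = -60 − 3·170 − 100 + 214 = -456
U: -320 − (-456) = 136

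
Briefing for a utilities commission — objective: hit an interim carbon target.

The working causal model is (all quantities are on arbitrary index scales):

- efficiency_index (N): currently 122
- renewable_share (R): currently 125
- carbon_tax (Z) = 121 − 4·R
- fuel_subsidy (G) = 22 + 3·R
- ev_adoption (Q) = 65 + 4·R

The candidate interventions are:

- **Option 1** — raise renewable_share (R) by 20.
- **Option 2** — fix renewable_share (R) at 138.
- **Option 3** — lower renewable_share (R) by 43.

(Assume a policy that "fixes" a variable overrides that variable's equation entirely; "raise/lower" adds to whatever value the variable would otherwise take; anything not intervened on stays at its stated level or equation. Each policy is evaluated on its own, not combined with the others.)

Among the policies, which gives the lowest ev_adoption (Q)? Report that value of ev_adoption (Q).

Option 1 (R + 20):
  R = 125 + 20 = 145
  Q = 65 + 4·145 = 645
Option 2 (R := 138):
  R = 138
  Q = 65 + 4·138 = 617
Option 3 (R − 43):
  R = 125 − 43 = 82
  Q = 65 + 4·82 = 393
Comparing — Option 1: Q=645, Option 2: Q=617, Option 3: Q=393. Lowest is 393 (Option 3).

393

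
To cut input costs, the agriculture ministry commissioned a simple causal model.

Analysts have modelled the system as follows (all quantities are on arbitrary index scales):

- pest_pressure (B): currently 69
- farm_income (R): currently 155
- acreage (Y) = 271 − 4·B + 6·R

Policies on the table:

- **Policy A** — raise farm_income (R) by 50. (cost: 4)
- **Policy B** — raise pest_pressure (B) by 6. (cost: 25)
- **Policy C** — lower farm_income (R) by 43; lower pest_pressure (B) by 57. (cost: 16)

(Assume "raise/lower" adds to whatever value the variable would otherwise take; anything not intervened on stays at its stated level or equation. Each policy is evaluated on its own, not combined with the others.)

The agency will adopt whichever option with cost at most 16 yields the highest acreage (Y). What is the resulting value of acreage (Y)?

Policy A (R + 50):
  B = 69
  R = 155 + 50 = 205
  Y = 271 − 4·69 + 6·205 = 1225
Policy C (R − 43, B − 57):
  B = 69 − 57 = 12
  R = 155 − 43 = 112
  Y = 271 − 4·12 + 6·112 = 895
Comparing — Policy A: Y=1225, Policy C: Y=895. Highest is 1225 (Policy A).

1225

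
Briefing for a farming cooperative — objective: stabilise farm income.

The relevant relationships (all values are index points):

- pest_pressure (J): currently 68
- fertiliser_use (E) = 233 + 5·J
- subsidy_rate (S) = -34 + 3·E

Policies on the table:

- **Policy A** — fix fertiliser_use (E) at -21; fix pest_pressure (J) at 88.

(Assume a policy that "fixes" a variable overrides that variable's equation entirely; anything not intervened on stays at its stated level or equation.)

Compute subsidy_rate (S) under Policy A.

-97

Policy A (E := -21, J := 88):
  J = 88
  E = -21
  S = -34 + 3·(-21) = -97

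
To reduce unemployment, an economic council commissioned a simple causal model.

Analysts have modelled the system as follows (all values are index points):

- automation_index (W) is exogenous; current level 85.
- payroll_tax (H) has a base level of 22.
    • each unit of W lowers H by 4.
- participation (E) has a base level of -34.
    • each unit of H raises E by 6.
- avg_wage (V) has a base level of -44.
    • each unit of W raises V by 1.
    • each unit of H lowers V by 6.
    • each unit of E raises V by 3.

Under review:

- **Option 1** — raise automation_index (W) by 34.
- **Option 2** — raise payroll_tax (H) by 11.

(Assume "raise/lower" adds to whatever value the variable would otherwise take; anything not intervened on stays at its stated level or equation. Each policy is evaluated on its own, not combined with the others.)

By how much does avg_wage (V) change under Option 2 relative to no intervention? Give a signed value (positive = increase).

132

Baseline:
  W = 85
  H = 22 − 4·85 = -318
  E = -34 + 6·(-318) = -1942
  V = -44 + 85 − 6·(-318) + 3·(-1942) = -3877
Option 2 (H + 11):
  W = 85
  H = 22 − 4·85 (+11 from intervention) = -307
  E = -34 + 6·(-307) = -1876
  V = -44 + 85 − 6·(-307) + 3·(-1876) = -3745
Change in V: -3745 − (-3877) = 132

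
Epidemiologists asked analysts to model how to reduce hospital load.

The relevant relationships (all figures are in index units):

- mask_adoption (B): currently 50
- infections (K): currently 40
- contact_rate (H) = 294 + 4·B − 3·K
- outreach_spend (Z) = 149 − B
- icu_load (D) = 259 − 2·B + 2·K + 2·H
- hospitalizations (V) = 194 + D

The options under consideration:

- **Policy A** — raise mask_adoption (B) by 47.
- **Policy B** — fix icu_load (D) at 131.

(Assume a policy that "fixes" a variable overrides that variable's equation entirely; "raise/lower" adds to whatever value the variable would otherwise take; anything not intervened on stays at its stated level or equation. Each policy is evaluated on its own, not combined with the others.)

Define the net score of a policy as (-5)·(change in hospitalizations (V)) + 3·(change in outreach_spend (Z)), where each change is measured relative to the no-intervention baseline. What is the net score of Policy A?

Baseline:
  B = 50
  K = 40
  H = 294 + 4·50 − 3·40 = 374
  Z = 149 − 50 = 99
  D = 259 − 2·50 + 2·40 + 2·374 = 987
  V = 194 + 987 = 1181
Policy A (B + 47):
  B = 50 + 47 = 97
  K = 40
  H = 294 + 4·97 − 3·40 = 562
  Z = 149 − 97 = 52
  D = 259 − 2·97 + 2·40 + 2·562 = 1269
  V = 194 + 1269 = 1463
ΔV = 1463 − 1181 = 282; ΔZ = 52 − 99 = -47
Score = (-5)·282 + 3·(-47) = -1551

-1551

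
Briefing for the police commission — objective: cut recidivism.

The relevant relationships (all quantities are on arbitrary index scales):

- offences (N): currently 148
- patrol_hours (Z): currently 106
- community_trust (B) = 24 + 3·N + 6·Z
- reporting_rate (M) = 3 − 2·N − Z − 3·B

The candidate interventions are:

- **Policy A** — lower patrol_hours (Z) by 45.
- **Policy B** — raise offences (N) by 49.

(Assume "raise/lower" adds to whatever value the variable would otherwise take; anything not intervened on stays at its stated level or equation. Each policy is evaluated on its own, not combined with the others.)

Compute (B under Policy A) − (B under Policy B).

-417

Policy A (Z − 45):
  N = 148
  Z = 106 − 45 = 61
  B = 24 + 3·148 + 6·61 = 834
Policy B (N + 49):
  N = 148 + 49 = 197
  Z = 106
  B = 24 + 3·197 + 6·106 = 1251
B: 834 − 1251 = -417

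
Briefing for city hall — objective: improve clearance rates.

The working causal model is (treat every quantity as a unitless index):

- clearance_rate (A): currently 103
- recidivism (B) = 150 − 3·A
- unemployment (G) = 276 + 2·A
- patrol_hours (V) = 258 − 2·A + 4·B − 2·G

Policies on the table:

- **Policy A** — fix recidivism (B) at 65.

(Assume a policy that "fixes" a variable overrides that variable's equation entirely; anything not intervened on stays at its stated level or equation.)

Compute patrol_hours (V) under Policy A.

Policy A (B := 65):
  A = 103
  B = 65
  G = 276 + 2·103 = 482
  V = 258 − 2·103 + 4·65 − 2·482 = -652

-652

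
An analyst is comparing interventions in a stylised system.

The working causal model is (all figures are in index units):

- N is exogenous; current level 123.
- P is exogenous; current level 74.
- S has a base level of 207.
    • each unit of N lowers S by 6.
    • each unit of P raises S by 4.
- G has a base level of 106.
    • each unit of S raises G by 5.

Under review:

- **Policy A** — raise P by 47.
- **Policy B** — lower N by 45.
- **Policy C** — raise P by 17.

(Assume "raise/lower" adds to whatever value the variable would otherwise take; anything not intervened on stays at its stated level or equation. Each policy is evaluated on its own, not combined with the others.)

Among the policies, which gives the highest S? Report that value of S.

35

Policy A (P + 47):
  N = 123
  P = 74 + 47 = 121
  S = 207 − 6·123 + 4·121 = -47
Policy B (N − 45):
  N = 123 − 45 = 78
  P = 74
  S = 207 − 6·78 + 4·74 = 35
Policy C (P + 17):
  N = 123
  P = 74 + 17 = 91
  S = 207 − 6·123 + 4·91 = -167
Comparing — Policy A: S=-47, Policy B: S=35, Policy C: S=-167. Highest is 35 (Policy B).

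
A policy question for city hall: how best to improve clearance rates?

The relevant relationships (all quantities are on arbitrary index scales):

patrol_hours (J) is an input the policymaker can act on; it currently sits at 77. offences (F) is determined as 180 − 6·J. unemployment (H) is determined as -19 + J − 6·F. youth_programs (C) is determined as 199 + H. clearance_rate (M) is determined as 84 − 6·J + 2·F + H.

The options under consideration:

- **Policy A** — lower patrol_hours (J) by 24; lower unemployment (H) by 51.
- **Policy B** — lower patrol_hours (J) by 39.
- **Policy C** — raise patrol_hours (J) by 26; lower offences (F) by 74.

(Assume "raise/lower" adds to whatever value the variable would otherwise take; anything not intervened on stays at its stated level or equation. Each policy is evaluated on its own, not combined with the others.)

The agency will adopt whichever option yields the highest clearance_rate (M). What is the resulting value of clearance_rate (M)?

1598

Policy A (J − 24, H − 51):
  J = 77 − 24 = 53
  F = 180 − 6·53 = -138
  H = -19 + 53 − 6·(-138) (−51 from intervention) = 811
  M = 84 − 6·53 + 2·(-138) + 811 = 301
Policy B (J − 39):
  J = 77 − 39 = 38
  F = 180 − 6·38 = -48
  H = -19 + 38 − 6·(-48) = 307
  M = 84 − 6·38 + 2·(-48) + 307 = 67
Policy C (J + 26, F − 74):
  J = 77 + 26 = 103
  F = 180 − 6·103 (−74 from intervention) = -512
  H = -19 + 103 − 6·(-512) = 3156
  M = 84 − 6·103 + 2·(-512) + 3156 = 1598
Comparing — Policy A: M=301, Policy B: M=67, Policy C: M=1598. Highest is 1598 (Policy C).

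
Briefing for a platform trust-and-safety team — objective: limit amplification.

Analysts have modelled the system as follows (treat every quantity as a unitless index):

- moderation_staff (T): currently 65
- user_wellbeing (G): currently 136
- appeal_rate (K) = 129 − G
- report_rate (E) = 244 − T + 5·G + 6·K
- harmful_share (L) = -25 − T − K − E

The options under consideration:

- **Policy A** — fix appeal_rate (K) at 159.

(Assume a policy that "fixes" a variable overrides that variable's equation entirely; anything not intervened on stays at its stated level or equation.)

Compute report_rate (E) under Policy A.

1813

Policy A (K := 159):
  T = 65
  G = 136
  K = 159
  E = 244 − 65 + 5·136 + 6·159 = 1813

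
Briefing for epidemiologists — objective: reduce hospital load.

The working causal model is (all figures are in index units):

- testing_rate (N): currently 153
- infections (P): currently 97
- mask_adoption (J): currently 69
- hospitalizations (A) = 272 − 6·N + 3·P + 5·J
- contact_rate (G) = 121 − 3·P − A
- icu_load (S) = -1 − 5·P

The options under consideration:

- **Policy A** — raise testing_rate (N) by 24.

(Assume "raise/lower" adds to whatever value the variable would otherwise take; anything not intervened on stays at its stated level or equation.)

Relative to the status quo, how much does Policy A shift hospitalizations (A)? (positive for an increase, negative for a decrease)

Baseline:
  N = 153
  P = 97
  J = 69
  A = 272 − 6·153 + 3·97 + 5·69 = -10
Policy A (N + 24):
  N = 153 + 24 = 177
  P = 97
  J = 69
  A = 272 − 6·177 + 3·97 + 5·69 = -154
Change in A: -154 − (-10) = -144

-144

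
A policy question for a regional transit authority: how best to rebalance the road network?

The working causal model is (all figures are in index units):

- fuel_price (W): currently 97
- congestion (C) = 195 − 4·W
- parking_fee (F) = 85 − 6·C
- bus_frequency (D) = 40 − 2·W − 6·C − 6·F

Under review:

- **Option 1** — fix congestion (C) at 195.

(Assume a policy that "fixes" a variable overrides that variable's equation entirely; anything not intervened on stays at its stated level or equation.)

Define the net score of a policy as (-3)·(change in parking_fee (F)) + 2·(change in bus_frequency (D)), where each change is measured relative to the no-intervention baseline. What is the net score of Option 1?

Baseline:
  W = 97
  C = 195 − 4·97 = -193
  F = 85 − 6·(-193) = 1243
  D = 40 − 2·97 − 6·(-193) − 6·1243 = -6454
Option 1 (C := 195):
  W = 97
  C = 195
  F = 85 − 6·195 = -1085
  D = 40 − 2·97 − 6·195 − 6·(-1085) = 5186
ΔF = -1085 − 1243 = -2328; ΔD = 5186 − (-6454) = 11640
Score = (-3)·(-2328) + 2·11640 = 30264

30264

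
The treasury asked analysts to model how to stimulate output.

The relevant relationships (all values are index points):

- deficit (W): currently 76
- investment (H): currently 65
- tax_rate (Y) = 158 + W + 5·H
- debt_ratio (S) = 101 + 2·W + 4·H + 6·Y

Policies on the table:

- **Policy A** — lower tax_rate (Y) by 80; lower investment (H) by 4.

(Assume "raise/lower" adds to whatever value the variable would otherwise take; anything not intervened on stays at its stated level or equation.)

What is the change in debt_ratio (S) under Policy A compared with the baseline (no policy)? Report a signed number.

Baseline:
  W = 76
  H = 65
  Y = 158 + 76 + 5·65 = 559
  S = 101 + 2·76 + 4·65 + 6·559 = 3867
Policy A (Y − 80, H − 4):
  W = 76
  H = 65 − 4 = 61
  Y = 158 + 76 + 5·61 (−80 from intervention) = 459
  S = 101 + 2·76 + 4·61 + 6·459 = 3251
Change in S: 3251 − 3867 = -616

-616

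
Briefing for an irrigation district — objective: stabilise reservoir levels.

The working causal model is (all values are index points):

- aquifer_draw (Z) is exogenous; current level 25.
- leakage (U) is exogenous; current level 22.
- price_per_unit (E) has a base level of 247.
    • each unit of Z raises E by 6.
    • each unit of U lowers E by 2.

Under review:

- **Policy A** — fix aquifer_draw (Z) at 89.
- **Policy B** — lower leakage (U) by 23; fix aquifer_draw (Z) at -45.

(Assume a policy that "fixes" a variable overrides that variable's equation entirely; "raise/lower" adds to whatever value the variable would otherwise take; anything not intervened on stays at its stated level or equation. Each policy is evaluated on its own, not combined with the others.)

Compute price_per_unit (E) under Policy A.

737

Policy A (Z := 89):
  Z = 89
  U = 22
  E = 247 + 6·89 − 2·22 = 737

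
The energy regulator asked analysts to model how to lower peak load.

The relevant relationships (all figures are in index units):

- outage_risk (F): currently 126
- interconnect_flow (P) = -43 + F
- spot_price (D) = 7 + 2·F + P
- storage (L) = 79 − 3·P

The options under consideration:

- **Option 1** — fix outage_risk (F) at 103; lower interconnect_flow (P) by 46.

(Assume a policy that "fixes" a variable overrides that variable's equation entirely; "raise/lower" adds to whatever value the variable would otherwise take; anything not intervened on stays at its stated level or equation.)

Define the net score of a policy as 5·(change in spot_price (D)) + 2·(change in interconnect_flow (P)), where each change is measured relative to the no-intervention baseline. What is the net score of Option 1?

Baseline:
  F = 126
  P = -43 + 126 = 83
  D = 7 + 2·126 + 83 = 342
Option 1 (F := 103, P − 46):
  F = 103
  P = -43 + 103 (−46 from intervention) = 14
  D = 7 + 2·103 + 14 = 227
ΔD = 227 − 342 = -115; ΔP = 14 − 83 = -69
Score = 5·(-115) + 2·(-69) = -713

-713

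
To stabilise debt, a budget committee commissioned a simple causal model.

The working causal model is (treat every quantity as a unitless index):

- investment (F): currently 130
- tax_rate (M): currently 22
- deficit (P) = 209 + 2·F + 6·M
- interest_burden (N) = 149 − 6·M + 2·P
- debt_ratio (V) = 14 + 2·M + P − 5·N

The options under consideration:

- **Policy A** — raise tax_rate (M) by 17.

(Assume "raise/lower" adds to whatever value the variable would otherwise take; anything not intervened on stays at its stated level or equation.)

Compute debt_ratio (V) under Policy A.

Policy A (M + 17):
  F = 130
  M = 22 + 17 = 39
  P = 209 + 2·130 + 6·39 = 703
  N = 149 − 6·39 + 2·703 = 1321
  V = 14 + 2·39 + 703 − 5·1321 = -5810

-5810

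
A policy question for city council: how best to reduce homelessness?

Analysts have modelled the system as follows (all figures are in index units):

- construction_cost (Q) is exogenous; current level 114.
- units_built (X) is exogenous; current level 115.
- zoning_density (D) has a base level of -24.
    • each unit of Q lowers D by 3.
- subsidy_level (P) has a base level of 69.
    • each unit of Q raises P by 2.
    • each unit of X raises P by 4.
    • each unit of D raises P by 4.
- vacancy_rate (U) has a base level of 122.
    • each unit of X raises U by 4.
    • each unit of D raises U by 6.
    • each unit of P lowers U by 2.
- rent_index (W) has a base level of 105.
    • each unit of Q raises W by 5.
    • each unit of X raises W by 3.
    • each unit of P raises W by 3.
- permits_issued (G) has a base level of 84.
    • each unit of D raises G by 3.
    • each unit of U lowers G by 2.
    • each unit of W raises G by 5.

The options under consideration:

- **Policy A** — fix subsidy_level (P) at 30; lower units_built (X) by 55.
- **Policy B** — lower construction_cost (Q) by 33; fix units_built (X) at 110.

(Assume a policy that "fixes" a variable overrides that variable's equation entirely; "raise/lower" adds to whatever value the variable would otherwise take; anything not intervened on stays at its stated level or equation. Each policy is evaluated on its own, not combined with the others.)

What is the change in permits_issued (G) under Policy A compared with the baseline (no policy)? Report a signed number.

Baseline:
  Q = 114
  X = 115
  D = -24 − 3·114 = -366
  P = 69 + 2·114 + 4·115 + 4·(-366) = -707
  U = 122 + 4·115 + 6·(-366) − 2·(-707) = -200
  W = 105 + 5·114 + 3·115 + 3·(-707) = -1101
  G = 84 + 3·(-366) − 2·(-200) + 5·(-1101) = -6119
Policy A (P := 30, X − 55):
  Q = 114
  X = 115 − 55 = 60
  D = -24 − 3·114 = -366
  P = 30
  U = 122 + 4·60 + 6·(-366) − 2·30 = -1894
  W = 105 + 5·114 + 3·60 + 3·30 = 945
  G = 84 + 3·(-366) − 2·(-1894) + 5·945 = 7499
Change in G: 7499 − (-6119) = 13618

13618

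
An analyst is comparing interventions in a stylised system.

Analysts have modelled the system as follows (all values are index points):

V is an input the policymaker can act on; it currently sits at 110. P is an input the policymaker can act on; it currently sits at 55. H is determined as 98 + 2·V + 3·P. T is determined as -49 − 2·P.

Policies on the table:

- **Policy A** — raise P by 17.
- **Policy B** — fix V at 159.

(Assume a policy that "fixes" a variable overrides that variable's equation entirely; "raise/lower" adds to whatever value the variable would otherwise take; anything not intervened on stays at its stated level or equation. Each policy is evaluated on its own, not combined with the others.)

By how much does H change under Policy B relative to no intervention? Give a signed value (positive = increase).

Baseline:
  V = 110
  P = 55
  H = 98 + 2·110 + 3·55 = 483
Policy B (V := 159):
  V = 159
  P = 55
  H = 98 + 2·159 + 3·55 = 581
Change in H: 581 − 483 = 98

98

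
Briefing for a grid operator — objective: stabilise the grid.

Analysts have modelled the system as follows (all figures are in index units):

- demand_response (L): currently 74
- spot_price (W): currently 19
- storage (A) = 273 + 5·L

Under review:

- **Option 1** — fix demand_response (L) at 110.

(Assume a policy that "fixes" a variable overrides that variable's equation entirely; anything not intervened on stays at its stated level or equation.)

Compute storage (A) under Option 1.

Option 1 (L := 110):
  L = 110
  A = 273 + 5·110 = 823

823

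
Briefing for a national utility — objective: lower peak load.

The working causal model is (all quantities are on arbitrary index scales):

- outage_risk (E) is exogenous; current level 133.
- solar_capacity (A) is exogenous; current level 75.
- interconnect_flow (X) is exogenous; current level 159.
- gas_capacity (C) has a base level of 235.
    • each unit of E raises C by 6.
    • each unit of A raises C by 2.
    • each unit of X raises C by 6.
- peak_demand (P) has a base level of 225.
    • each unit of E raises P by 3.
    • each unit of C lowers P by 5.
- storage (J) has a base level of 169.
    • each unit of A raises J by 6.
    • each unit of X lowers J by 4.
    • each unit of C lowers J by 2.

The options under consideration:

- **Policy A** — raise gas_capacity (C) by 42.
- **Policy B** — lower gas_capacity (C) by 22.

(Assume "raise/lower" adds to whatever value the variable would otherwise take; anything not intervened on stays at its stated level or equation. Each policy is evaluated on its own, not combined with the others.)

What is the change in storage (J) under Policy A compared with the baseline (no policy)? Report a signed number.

Baseline:
  E = 133
  A = 75
  X = 159
  C = 235 + 6·133 + 2·75 + 6·159 = 2137
  J = 169 + 6·75 − 4·159 − 2·2137 = -4291
Policy A (C + 42):
  E = 133
  A = 75
  X = 159
  C = 235 + 6·133 + 2·75 + 6·159 (+42 from intervention) = 2179
  J = 169 + 6·75 − 4·159 − 2·2179 = -4375
Change in J: -4375 − (-4291) = -84

-84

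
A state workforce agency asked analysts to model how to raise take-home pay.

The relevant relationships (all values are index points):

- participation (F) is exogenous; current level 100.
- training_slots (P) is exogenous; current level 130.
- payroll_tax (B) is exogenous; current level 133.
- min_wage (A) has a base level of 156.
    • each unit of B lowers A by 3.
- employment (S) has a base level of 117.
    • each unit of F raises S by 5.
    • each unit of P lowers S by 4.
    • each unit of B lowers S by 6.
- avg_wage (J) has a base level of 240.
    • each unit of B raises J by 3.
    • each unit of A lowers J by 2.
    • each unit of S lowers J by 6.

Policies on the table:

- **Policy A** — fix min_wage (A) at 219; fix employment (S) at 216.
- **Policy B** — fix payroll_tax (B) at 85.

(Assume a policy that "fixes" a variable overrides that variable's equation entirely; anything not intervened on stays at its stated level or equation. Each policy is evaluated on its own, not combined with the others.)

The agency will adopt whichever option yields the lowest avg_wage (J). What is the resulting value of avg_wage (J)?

Policy A (A := 219, S := 216):
  F = 100
  P = 130
  B = 133
  A = 219
  S = 216
  J = 240 + 3·133 − 2·219 − 6·216 = -1095
Policy B (B := 85):
  F = 100
  P = 130
  B = 85
  A = 156 − 3·85 = -99
  S = 117 + 5·100 − 4·130 − 6·85 = -413
  J = 240 + 3·85 − 2·(-99) − 6·(-413) = 3171
Comparing — Policy A: J=-1095, Policy B: J=3171. Lowest is -1095 (Policy A).

-1095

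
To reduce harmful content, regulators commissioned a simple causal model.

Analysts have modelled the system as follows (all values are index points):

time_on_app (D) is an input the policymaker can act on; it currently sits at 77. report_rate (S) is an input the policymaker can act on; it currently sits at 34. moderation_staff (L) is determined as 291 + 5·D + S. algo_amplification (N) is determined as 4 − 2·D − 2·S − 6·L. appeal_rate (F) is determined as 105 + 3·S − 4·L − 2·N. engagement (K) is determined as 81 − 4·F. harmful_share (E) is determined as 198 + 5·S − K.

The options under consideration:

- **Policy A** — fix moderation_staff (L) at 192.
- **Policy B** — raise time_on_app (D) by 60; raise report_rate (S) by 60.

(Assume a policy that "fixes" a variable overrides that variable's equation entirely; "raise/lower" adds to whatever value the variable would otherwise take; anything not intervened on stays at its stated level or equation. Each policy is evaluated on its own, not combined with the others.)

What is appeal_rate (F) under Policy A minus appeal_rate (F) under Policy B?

Policy A (L := 192):
  D = 77
  S = 34
  L = 192
  N = 4 − 2·77 − 2·34 − 6·192 = -1370
  F = 105 + 3·34 − 4·192 − 2·(-1370) = 2179
Policy B (D + 60, S + 60):
  D = 77 + 60 = 137
  S = 34 + 60 = 94
  L = 291 + 5·137 + 94 = 1070
  N = 4 − 2·137 − 2·94 − 6·1070 = -6878
  F = 105 + 3·94 − 4·1070 − 2·(-6878) = 9863
F: 2179 − 9863 = -7684

-7684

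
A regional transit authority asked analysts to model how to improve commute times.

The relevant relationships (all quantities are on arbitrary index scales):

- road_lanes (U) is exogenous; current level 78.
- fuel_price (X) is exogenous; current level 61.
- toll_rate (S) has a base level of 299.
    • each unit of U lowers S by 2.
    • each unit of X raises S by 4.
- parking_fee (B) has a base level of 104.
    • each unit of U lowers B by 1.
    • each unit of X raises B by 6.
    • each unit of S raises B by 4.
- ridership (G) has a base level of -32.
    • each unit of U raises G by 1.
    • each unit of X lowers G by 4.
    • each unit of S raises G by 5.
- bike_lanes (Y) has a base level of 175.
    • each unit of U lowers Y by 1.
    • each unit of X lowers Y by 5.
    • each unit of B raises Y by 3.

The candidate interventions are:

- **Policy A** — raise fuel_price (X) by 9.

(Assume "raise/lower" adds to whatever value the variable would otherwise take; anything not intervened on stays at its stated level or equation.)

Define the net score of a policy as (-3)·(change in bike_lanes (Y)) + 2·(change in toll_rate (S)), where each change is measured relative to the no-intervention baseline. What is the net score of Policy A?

-1575

Baseline:
  U = 78
  X = 61
  S = 299 − 2·78 + 4·61 = 387
  B = 104 − 78 + 6·61 + 4·387 = 1940
  Y = 175 − 78 − 5·61 + 3·1940 = 5612
Policy A (X + 9):
  U = 78
  X = 61 + 9 = 70
  S = 299 − 2·78 + 4·70 = 423
  B = 104 − 78 + 6·70 + 4·423 = 2138
  Y = 175 − 78 − 5·70 + 3·2138 = 6161
ΔY = 6161 − 5612 = 549; ΔS = 423 − 387 = 36
Score = (-3)·549 + 2·36 = -1575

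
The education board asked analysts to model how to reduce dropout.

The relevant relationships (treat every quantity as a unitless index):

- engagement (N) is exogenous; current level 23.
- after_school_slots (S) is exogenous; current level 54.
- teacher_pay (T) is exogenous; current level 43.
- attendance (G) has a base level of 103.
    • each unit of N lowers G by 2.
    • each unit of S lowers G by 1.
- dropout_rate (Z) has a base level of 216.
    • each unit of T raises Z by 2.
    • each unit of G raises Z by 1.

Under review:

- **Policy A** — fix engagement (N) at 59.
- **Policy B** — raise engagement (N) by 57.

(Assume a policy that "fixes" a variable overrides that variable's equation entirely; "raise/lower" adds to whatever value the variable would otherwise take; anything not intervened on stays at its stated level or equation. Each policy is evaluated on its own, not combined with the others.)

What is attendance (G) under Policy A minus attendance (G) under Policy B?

42

Policy A (N := 59):
  N = 59
  S = 54
  G = 103 − 2·59 − 54 = -69
Policy B (N + 57):
  N = 23 + 57 = 80
  S = 54
  G = 103 − 2·80 − 54 = -111
G: -69 − (-111) = 42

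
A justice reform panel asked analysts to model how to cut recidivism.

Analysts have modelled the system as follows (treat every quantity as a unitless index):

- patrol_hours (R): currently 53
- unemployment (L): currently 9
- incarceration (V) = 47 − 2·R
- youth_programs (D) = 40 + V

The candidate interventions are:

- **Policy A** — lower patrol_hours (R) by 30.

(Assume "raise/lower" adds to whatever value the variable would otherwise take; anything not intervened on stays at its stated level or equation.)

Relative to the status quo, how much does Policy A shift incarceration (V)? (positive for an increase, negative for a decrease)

Baseline:
  R = 53
  V = 47 − 2·53 = -59
Policy A (R − 30):
  R = 53 − 30 = 23
  V = 47 − 2·23 = 1
Change in V: 1 − (-59) = 60

60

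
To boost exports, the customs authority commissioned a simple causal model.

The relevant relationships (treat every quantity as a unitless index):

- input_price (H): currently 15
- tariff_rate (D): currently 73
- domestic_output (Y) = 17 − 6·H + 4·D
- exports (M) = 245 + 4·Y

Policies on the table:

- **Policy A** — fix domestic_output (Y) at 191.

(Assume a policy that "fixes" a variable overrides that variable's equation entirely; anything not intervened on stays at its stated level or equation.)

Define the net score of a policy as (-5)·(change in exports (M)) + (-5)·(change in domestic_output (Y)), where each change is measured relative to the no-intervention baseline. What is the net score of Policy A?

Baseline:
  H = 15
  D = 73
  Y = 17 − 6·15 + 4·73 = 219
  M = 245 + 4·219 = 1121
Policy A (Y := 191):
  H = 15
  D = 73
  Y = 191
  M = 245 + 4·191 = 1009
ΔM = 1009 − 1121 = -112; ΔY = 191 − 219 = -28
Score = (-5)·(-112) + (-5)·(-28) = 700

700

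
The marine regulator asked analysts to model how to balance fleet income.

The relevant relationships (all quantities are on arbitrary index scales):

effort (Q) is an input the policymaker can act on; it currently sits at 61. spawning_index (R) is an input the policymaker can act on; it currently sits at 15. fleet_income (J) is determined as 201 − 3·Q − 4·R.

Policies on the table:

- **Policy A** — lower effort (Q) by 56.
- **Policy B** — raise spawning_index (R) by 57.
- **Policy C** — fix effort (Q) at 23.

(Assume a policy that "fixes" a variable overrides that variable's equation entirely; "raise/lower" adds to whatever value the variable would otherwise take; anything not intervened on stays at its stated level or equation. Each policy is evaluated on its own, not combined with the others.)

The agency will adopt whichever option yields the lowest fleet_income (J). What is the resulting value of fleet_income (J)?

Policy A (Q − 56):
  Q = 61 − 56 = 5
  R = 15
  J = 201 − 3·5 − 4·15 = 126
Policy B (R + 57):
  Q = 61
  R = 15 + 57 = 72
  J = 201 − 3·61 − 4·72 = -270
Policy C (Q := 23):
  Q = 23
  R = 15
  J = 201 − 3·23 − 4·15 = 72
Comparing — Policy A: J=126, Policy B: J=-270, Policy C: J=72. Lowest is -270 (Policy B).

-270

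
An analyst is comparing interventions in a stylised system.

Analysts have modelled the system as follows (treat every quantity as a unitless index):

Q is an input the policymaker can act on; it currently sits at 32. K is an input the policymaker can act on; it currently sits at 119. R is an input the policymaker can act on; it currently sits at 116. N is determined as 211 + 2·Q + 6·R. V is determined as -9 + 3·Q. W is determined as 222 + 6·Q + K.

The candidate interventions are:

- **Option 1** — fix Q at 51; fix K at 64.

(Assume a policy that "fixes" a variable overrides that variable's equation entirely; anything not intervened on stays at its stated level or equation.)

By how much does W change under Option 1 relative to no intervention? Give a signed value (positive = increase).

59

Baseline:
  Q = 32
  K = 119
  W = 222 + 6·32 + 119 = 533
Option 1 (Q := 51, K := 64):
  Q = 51
  K = 64
  W = 222 + 6·51 + 64 = 592
Change in W: 592 − 533 = 59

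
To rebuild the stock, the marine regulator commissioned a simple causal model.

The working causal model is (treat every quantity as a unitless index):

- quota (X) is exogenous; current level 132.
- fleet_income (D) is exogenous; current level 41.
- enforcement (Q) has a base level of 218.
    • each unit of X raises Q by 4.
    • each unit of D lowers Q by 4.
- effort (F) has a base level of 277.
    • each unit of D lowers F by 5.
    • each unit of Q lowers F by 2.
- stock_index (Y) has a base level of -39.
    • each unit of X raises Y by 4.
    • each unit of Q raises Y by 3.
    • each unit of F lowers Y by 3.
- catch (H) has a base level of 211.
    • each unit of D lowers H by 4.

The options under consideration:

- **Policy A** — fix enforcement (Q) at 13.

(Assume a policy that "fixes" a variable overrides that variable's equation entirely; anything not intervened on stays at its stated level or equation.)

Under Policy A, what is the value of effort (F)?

Policy A (Q := 13):
  X = 132
  D = 41
  Q = 13
  F = 277 − 5·41 − 2·13 = 46

46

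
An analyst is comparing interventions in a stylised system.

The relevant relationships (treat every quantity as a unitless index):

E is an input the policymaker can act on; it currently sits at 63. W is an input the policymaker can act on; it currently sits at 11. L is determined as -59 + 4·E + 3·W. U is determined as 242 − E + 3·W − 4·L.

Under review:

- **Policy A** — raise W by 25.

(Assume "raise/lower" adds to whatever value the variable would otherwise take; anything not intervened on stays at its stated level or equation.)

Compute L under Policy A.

301

Policy A (W + 25):
  E = 63
  W = 11 + 25 = 36
  L = -59 + 4·63 + 3·36 = 301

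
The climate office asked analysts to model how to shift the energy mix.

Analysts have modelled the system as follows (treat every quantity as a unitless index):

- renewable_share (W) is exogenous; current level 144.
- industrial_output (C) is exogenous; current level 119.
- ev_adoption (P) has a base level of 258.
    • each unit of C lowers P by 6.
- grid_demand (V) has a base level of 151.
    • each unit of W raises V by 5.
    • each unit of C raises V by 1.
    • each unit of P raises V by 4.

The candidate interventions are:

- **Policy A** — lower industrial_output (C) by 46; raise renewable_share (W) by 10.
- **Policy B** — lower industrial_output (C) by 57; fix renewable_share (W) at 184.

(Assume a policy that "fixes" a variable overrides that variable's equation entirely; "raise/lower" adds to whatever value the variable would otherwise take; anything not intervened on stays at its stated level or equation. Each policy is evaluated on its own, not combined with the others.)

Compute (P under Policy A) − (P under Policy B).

Policy A (C − 46, W + 10):
  C = 119 − 46 = 73
  P = 258 − 6·73 = -180
Policy B (C − 57, W := 184):
  C = 119 − 57 = 62
  P = 258 − 6·62 = -114
P: -180 − (-114) = -66

-66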